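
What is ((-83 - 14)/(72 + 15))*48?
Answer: -1552/29 ≈ -53.517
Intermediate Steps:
((-83 - 14)/(72 + 15))*48 = -97/87*48 = -1552/29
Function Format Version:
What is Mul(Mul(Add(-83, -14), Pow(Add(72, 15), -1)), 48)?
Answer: Rational(-1552, 29) ≈ -53.517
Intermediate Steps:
Mul(Mul(Add(-83, -14), Pow(Add(72, 15), -1)), 48) = Mul(Mul(-97, Pow(87, -1)), 48) = Mul(Mul(-97, Rational(1, 87)), 48) = Mul(Rational(-97, 87), 48) = Rational(-1552, 29)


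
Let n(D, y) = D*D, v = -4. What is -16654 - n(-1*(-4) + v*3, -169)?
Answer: -16718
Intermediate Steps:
n(D, y) = D²
-16654 - n(-1*(-4) + v*3, -169) = -16654 - (-1*(-4) - 4*3)² = -16654 - (4 - 12)² = -16654 - 1*(-8)² = -16654 - 1*64 = -16654 - 64 = -16718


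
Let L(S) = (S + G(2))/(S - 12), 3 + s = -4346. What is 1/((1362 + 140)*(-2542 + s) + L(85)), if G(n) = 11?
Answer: -73/755570490 ≈ -9.6616e-8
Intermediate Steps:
s = -4349 (s = -3 - 4346 = -4349)
L(S) = (11 + S)/(-12 + S) (L(S) = (S + 11)/(S - 12) = (11 + S)/(-12 + S))
1/((1362 + 140)*(-2542 + s) + L(85)) = 1/((1362 + 140)*(-2542 - 4349) + (11 + 85)/(-12 + 85)) = 1/(1502*(-6891) + 96/73) = 1/(-10350282 + (1/73)*96) = 1/(-10350282 + 96/73) = 1/(-755570490/73) = -73/755570490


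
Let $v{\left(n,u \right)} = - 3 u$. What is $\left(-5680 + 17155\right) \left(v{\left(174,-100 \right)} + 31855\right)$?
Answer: $368978625$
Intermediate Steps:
$\left(-5680 + 17155\right) \left(v{\left(174,-100 \right)} + 31855\right) = \left(-5680 + 17155\right) \left(\left(-3\right) \left(-100\right) + 31855\right) = 11475 \left(300 + 31855\right) = 11475 \cdot 32155 = 368978625$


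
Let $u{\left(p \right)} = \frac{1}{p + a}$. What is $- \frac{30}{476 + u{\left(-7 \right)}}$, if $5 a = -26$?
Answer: $- \frac{610}{9677} \approx -0.063036$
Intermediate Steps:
$a = - \frac{26}{5}$ ($a = \frac{1}{5} \left(-26\right) = - \frac{26}{5} \approx -5.2$)
$u{\left(p \right)} = \frac{1}{- \frac{26}{5} + p}$ ($u{\left(p \right)} = \frac{1}{p - \frac{26}{5}} = \frac{1}{- \frac{26}{5} + p}$)
$- \frac{30}{476 + u{\left(-7 \right)}} = - \frac{30}{476 + \frac{5}{-26 + 5 \left(-7\right)}} = - \frac{30}{476 + \frac{5}{-26 - 35}} = - \frac{30}{476 + \frac{5}{-61}} = - \frac{30}{476 + 5 \left(- \frac{1}{61}\right)} = - \frac{30}{476 - \frac{5}{61}} = - \frac{30}{\frac{29031}{61}} = \left(-30\right) \frac{61}{29031} = - \frac{610}{9677}$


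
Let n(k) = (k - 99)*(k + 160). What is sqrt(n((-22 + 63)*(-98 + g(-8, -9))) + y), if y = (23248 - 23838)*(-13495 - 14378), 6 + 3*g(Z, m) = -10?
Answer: 2*sqrt(76770310)/3 ≈ 5841.2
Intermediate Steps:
g(Z, m) = -16/3 (g(Z, m) = -2 + (1/3)*(-10) = -2 - 10/3 = -16/3)
n(k) = (-99 + k)*(160 + k)
y = 16445070 (y = -590*(-27873) = 16445070)
sqrt(n((-22 + 63)*(-98 + g(-8, -9))) + y) = sqrt((-15840 + ((-22 + 63)*(-98 - 16/3))**2 + 61*((-22 + 63)*(-98 - 16/3))) + 16445070) = sqrt((-15840 + (41*(-310/3))**2 + 61*(41*(-310/3))) + 16445070) = sqrt((-15840 + (-12710/3)**2 + 61*(-12710/3)) + 16445070) = sqrt((-15840 + 161544100/9 - 775310/3) + 16445070) = sqrt(159075610/9 + 16445070) = sqrt(307081240/9) = 2*sqrt(76770310)/3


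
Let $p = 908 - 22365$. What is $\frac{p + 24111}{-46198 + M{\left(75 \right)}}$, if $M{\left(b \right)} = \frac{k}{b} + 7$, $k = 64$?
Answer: $- \frac{199050}{3464261} \approx -0.057458$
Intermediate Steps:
$p = -21457$
$M{\left(b \right)} = 7 + \frac{64}{b}$ ($M{\left(b \right)} = \frac{64}{b} + 7 = 7 + \frac{64}{b}$)
$\frac{p + 24111}{-46198 + M{\left(75 \right)}} = \frac{-21457 + 24111}{-46198 + \left(7 + \frac{64}{75}\right)} = \frac{2654}{-46198 + \left(7 + 64 \cdot \frac{1}{75}\right)} = \frac{2654}{-46198 + \left(7 + \frac{64}{75}\right)} = \frac{2654}{-46198 + \frac{589}{75}} = \frac{2654}{- \frac{3464261}{75}} = 2654 \left(- \frac{75}{3464261}\right) = - \frac{199050}{3464261}$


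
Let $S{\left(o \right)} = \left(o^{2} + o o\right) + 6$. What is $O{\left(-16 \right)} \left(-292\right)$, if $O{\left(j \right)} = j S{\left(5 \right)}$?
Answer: $261632$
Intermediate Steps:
$S{\left(o \right)} = 6 + 2 o^{2}$ ($S{\left(o \right)} = \left(o^{2} + o^{2}\right) + 6 = 2 o^{2} + 6 = 6 + 2 o^{2}$)
$O{\left(j \right)} = 56 j$ ($O{\left(j \right)} = j \left(6 + 2 \cdot 5^{2}\right) = j \left(6 + 2 \cdot 25\right) = j \left(6 + 50\right) = j 56 = 56 j$)
$O{\left(-16 \right)} \left(-292\right) = 56 \left(-16\right) \left(-292\right) = \left(-896\right) \left(-292\right) = 261632$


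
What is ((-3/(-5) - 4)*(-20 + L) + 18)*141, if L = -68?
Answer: 223626/5 ≈ 44725.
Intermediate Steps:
((-3/(-5) - 4)*(-20 + L) + 18)*141 = ((-3/(-5) - 4)*(-20 - 68) + 18)*141 = ((-3*(-⅕) - 4)*(-88) + 18)*141 = ((⅗ - 4)*(-88) + 18)*141 = (-17/5*(-88) + 18)*141 = (1496/5 + 18)*141 = (1586/5)*141 = 223626/5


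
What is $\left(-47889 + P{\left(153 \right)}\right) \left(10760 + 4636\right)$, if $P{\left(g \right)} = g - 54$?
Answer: $-735774840$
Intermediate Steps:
$P{\left(g \right)} = -54 + g$
$\left(-47889 + P{\left(153 \right)}\right) \left(10760 + 4636\right) = \left(-47889 + \left(-54 + 153\right)\right) \left(10760 + 4636\right) = \left(-47889 + 99\right) 15396 = \left(-47790\right) 15396 = -735774840$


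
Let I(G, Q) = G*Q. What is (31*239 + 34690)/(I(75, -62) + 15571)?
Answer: 42099/10921 ≈ 3.8549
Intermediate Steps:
(31*239 + 34690)/(I(75, -62) + 15571) = (31*239 + 34690)/(75*(-62) + 15571) = (7409 + 34690)/(-4650 + 15571) = 42099/10921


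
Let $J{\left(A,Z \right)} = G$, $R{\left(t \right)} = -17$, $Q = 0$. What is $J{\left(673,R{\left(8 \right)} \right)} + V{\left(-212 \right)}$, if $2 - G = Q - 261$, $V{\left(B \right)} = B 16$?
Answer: $-3129$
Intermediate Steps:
$V{\left(B \right)} = 16 B$
$G = 263$ ($G = 2 - \left(0 - 261\right) = 2 - -261 = 2 + 261 = 263$)
$J{\left(A,Z \right)} = 263$
$J{\left(673,R{\left(8 \right)} \right)} + V{\left(-212 \right)} = 263 + 16 \left(-212\right) = 263 - 3392 = -3129$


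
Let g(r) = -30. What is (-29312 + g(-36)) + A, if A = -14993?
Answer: -44335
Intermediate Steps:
(-29312 + g(-36)) + A = (-29312 - 30) - 14993 = -29342 - 14993 = -44335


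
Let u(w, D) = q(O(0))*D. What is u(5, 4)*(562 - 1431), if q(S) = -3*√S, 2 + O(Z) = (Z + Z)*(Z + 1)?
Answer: 10428*I*√2 ≈ 14747.0*I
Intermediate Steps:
O(Z) = -2 + 2*Z*(1 + Z) (O(Z) = -2 + (Z + Z)*(Z + 1) = -2 + (2*Z)*(1 + Z) = -2 + 2*Z*(1 + Z))
u(w, D) = -3*I*D*√2 (u(w, D) = (-3*√(-2 + 2*0 + 2*0²))*D = (-3*√(-2 + 0 + 2*0))*D = (-3*√(-2 + 0 + 0))*D = (-3*I*√2)*D = -3*I*D*√2)
u(5, 4)*(562 - 1431) = (-3*I*4*√2)*(562 - 1431) = -12*I*√2*(-869) = 10428*I*√2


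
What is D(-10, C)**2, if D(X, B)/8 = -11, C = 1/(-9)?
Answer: 7744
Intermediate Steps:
C = -1/9 ≈ -0.11111
D(X, B) = -88 (D(X, B) = 8*(-11) = -88)
D(-10, C)**2 = (-88)**2 = 7744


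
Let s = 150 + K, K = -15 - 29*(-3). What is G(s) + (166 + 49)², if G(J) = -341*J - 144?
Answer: -29621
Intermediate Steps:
K = 72 (K = -15 + 87 = 72)
s = 222 (s = 150 + 72 = 222)
G(J) = -144 - 341*J
G(s) + (166 + 49)² = (-144 - 341*222) + (166 + 49)² = (-144 - 75702) + 215² = -75846 + 46225 = -29621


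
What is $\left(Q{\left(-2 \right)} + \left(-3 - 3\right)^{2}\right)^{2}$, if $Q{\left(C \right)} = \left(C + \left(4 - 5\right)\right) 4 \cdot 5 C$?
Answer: $24336$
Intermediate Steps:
$Q{\left(C \right)} = C \left(-20 + 20 C\right)$ ($Q{\left(C \right)} = \left(C + \left(4 - 5\right)\right) 4 \cdot 5 C = \left(C - 1\right) 4 \cdot 5 C = \left(-1 + C\right) 4 \cdot 5 C = \left(-4 + 4 C\right) 5 C = \left(-20 + 20 C\right) C = C \left(-20 + 20 C\right)$)
$\left(Q{\left(-2 \right)} + \left(-3 - 3\right)^{2}\right)^{2} = \left(20 \left(-2\right) \left(-1 - 2\right) + \left(-3 - 3\right)^{2}\right)^{2} = \left(20 \left(-2\right) \left(-3\right) + \left(-6\right)^{2}\right)^{2} = \left(120 + 36\right)^{2} = 156^{2} = 24336$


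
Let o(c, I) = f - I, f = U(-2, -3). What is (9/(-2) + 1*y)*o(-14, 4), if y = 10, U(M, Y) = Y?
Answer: -77/2 ≈ -38.500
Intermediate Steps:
f = -3
o(c, I) = -3 - I
(9/(-2) + 1*y)*o(-14, 4) = (9/(-2) + 1*10)*(-3 - 1*4) = (9*(-½) + 10)*(-3 - 4) = (-9/2 + 10)*(-7) = (11/2)*(-7) = -77/2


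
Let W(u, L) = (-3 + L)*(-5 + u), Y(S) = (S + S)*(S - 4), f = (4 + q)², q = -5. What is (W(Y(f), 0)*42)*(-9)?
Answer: -12474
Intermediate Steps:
f = 1 (f = (4 - 5)² = (-1)² = 1)
Y(S) = 2*S*(-4 + S) (Y(S) = (2*S)*(-4 + S) = 2*S*(-4 + S))
W(u, L) = (-5 + u)*(-3 + L)
(W(Y(f), 0)*42)*(-9) = ((15 - 5*0 - 6*(-4 + 1) + 0*(2*1*(-4 + 1)))*42)*(-9) = ((15 + 0 - 6*(-3) + 0*(2*1*(-3)))*42)*(-9) = ((15 + 0 - 3*(-6) + 0*(-6))*42)*(-9) = ((15 + 0 + 18 + 0)*42)*(-9) = (33*42)*(-9) = 1386*(-9) = -12474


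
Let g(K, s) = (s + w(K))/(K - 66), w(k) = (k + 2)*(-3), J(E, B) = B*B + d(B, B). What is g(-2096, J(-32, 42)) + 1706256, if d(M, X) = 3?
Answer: 3688917423/2162 ≈ 1.7063e+6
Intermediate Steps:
J(E, B) = 3 + B² (J(E, B) = B*B + 3 = B² + 3 = 3 + B²)
w(k) = -6 - 3*k (w(k) = (2 + k)*(-3) = -6 - 3*k)
g(K, s) = (-6 + s - 3*K)/(-66 + K) (g(K, s) = (s + (-6 - 3*K))/(K - 66) = (-6 + s - 3*K)/(-66 + K))
g(-2096, J(-32, 42)) + 1706256 = (-6 + (3 + 42²) - 3*(-2096))/(-66 - 2096) + 1706256 = (-6 + (3 + 1764) + 6288)/(-2162) + 1706256 = -(-6 + 1767 + 6288)/2162 + 1706256 = -1/2162*8049 + 1706256 = -8049/2162 + 1706256 = 3688917423/2162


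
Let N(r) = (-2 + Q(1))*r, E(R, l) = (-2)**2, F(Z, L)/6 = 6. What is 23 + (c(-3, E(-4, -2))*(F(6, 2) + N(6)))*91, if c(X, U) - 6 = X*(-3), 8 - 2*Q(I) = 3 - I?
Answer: 57353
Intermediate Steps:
Q(I) = 5/2 + I/2 (Q(I) = 4 - (3 - I)/2 = 4 + (-3/2 + I/2) = 5/2 + I/2)
F(Z, L) = 36 (F(Z, L) = 6*6 = 36)
E(R, l) = 4
N(r) = r (N(r) = (-2 + (5/2 + (1/2)*1))*r = (-2 + (5/2 + 1/2))*r = (-2 + 3)*r = 1*r = r)
c(X, U) = 6 - 3*X (c(X, U) = 6 + X*(-3) = 6 - 3*X)
23 + (c(-3, E(-4, -2))*(F(6, 2) + N(6)))*91 = 23 + ((6 - 3*(-3))*(36 + 6))*91 = 23 + ((6 + 9)*42)*91 = 23 + (15*42)*91 = 23 + 630*91 = 23 + 57330 = 57353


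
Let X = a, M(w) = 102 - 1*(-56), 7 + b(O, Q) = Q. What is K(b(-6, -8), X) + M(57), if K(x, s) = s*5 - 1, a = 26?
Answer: 287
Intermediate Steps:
b(O, Q) = -7 + Q
M(w) = 158 (M(w) = 102 + 56 = 158)
X = 26
K(x, s) = -1 + 5*s (K(x, s) = 5*s - 1 = -1 + 5*s)
K(b(-6, -8), X) + M(57) = (-1 + 5*26) + 158 = (-1 + 130) + 158 = 129 + 158 = 287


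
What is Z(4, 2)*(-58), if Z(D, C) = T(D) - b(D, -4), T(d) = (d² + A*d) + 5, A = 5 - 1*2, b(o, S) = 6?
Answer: -1566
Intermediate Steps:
A = 3 (A = 5 - 2 = 3)
T(d) = 5 + d² + 3*d (T(d) = (d² + 3*d) + 5 = 5 + d² + 3*d)
Z(D, C) = -1 + D² + 3*D (Z(D, C) = (5 + D² + 3*D) - 1*6 = (5 + D² + 3*D) - 6 = -1 + D² + 3*D)
Z(4, 2)*(-58) = (-1 + 4² + 3*4)*(-58) = (-1 + 16 + 12)*(-58) = 27*(-58) = -1566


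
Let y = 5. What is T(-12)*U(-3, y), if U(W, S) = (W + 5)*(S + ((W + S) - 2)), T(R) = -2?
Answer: -20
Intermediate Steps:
U(W, S) = (5 + W)*(-2 + W + 2*S) (U(W, S) = (5 + W)*(S + ((S + W) - 2)) = (5 + W)*(S + (-2 + S + W)) = (5 + W)*(-2 + W + 2*S))
T(-12)*U(-3, y) = -2*(-10 + (-3)**2 + 3*(-3) + 10*5 + 2*5*(-3)) = -2*(-10 + 9 - 9 + 50 - 30) = -2*10 = -20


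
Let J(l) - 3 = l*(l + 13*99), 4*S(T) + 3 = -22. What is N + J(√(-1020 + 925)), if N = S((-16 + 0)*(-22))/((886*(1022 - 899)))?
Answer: -40103929/435912 + 1287*I*√95 ≈ -92.0 + 12544.0*I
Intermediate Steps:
S(T) = -25/4 (S(T) = -¾ + (¼)*(-22) = -¾ - 11/2 = -25/4)
J(l) = 3 + l*(1287 + l) (J(l) = 3 + l*(l + 13*99) = 3 + l*(l + 1287) = 3 + l*(1287 + l))
N = -25/435912 (N = -25*1/(886*(1022 - 899))/4 = -25/(4*(886*123)) = -25/4/108978 = -25/4*1/108978 = -25/435912 ≈ -5.7351e-5)
N + J(√(-1020 + 925)) = -25/435912 + (3 + (√(-1020 + 925))² + 1287*√(-1020 + 925)) = -25/435912 + (3 + (√(-95))² + 1287*√(-95)) = -25/435912 + (3 + (I*√95)² + 1287*(I*√95)) = -25/435912 + (3 - 95 + 1287*I*√95) = -25/435912 + (-92 + 1287*I*√95) = -40103929/435912 + 1287*I*√95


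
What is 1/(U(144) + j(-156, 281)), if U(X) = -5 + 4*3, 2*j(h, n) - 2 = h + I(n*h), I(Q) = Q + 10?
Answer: -1/21983 ≈ -4.5490e-5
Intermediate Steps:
I(Q) = 10 + Q
j(h, n) = 6 + h/2 + h*n/2 (j(h, n) = 1 + (h + (10 + n*h))/2 = 1 + (h + (10 + h*n))/2 = 1 + (10 + h + h*n)/2 = 1 + (5 + h/2 + h*n/2) = 6 + h/2 + h*n/2)
U(X) = 7 (U(X) = -5 + 12 = 7)
1/(U(144) + j(-156, 281)) = 1/(7 + (6 + (1/2)*(-156) + (1/2)*(-156)*281)) = 1/(7 + (6 - 78 - 21918)) = 1/(7 - 21990) = 1/(-21983) = -1/21983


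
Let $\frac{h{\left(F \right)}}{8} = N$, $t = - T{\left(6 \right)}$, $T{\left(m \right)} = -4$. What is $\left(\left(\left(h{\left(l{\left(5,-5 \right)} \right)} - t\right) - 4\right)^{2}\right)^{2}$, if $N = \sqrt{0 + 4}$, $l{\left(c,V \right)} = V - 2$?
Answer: $4096$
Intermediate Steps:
$l{\left(c,V \right)} = -2 + V$ ($l{\left(c,V \right)} = V - 2 = -2 + V$)
$N = 2$ ($N = \sqrt{4} = 2$)
$t = 4$ ($t = \left(-1\right) \left(-4\right) = 4$)
$h{\left(F \right)} = 16$ ($h{\left(F \right)} = 8 \cdot 2 = 16$)
$\left(\left(\left(h{\left(l{\left(5,-5 \right)} \right)} - t\right) - 4\right)^{2}\right)^{2} = \left(\left(\left(16 - 4\right) - 4\right)^{2}\right)^{2} = \left(\left(12 - 4\right)^{2}\right)^{2} = \left(8^{2}\right)^{2} = 64^{2} = 4096$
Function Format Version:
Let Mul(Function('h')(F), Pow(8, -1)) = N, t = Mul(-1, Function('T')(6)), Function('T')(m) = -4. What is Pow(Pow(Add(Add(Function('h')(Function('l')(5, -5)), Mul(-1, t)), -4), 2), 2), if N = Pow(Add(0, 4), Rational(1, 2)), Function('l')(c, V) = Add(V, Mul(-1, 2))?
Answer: 4096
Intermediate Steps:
Function('l')(c, V) = Add(-2, V) (Function('l')(c, V) = Add(V, -2) = Add(-2, V))
N = 2 (N = Pow(4, Rational(1, 2)) = 2)
t = 4 (t = Mul(-1, -4) = 4)
Function('h')(F) = 16 (Function('h')(F) = Mul(8, 2) = 16)
Pow(Pow(Add(Add(Function('h')(Function('l')(5, -5)), Mul(-1, t)), -4), 2), 2) = Pow(Pow(Add(Add(16, Mul(-1, 4)), -4), 2), 2) = Pow(Pow(Add(Add(16, -4), -4), 2), 2) = Pow(Pow(Add(12, -4), 2), 2) = Pow(Pow(8, 2), 2) = Pow(64, 2) = 4096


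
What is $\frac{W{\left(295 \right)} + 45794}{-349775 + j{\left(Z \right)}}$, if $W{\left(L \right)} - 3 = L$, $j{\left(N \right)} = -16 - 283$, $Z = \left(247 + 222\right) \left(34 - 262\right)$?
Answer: $- \frac{23046}{175037} \approx -0.13166$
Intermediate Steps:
$Z = -106932$ ($Z = 469 \left(-228\right) = -106932$)
$j{\left(N \right)} = -299$ ($j{\left(N \right)} = -16 - 283 = -299$)
$W{\left(L \right)} = 3 + L$
$\frac{W{\left(295 \right)} + 45794}{-349775 + j{\left(Z \right)}} = \frac{\left(3 + 295\right) + 45794}{-349775 - 299} = \frac{298 + 45794}{-350074} = 46092 \left(- \frac{1}{350074}\right) = - \frac{23046}{175037}$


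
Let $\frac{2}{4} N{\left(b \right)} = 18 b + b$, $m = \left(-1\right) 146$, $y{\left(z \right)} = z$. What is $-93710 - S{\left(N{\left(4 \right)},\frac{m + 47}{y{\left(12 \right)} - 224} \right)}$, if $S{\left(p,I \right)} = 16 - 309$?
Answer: $-93417$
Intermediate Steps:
$m = -146$
$N{\left(b \right)} = 38 b$ ($N{\left(b \right)} = 2 \left(18 b + b\right) = 2 \cdot 19 b = 38 b$)
$S{\left(p,I \right)} = -293$
$-93710 - S{\left(N{\left(4 \right)},\frac{m + 47}{y{\left(12 \right)} - 224} \right)} = -93710 - -293 = -93710 + 293 = -93417$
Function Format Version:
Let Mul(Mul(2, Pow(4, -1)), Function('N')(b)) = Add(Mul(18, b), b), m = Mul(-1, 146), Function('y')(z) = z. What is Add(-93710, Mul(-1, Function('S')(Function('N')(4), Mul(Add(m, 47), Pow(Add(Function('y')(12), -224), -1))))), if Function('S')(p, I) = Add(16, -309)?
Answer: -93417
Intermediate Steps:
m = -146
Function('N')(b) = Mul(38, b) (Function('N')(b) = Mul(2, Add(Mul(18, b), b)) = Mul(2, Mul(19, b)) = Mul(38, b))
Function('S')(p, I) = -293
Add(-93710, Mul(-1, Function('S')(Function('N')(4), Mul(Add(m, 47), Pow(Add(Function('y')(12), -224), -1))))) = Add(-93710, Mul(-1, -293)) = Add(-93710, 293) = -93417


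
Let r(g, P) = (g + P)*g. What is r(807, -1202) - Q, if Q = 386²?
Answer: -467761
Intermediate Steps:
r(g, P) = g*(P + g) (r(g, P) = (P + g)*g = g*(P + g))
Q = 148996
r(807, -1202) - Q = 807*(-1202 + 807) - 1*148996 = 807*(-395) - 148996 = -318765 - 148996 = -467761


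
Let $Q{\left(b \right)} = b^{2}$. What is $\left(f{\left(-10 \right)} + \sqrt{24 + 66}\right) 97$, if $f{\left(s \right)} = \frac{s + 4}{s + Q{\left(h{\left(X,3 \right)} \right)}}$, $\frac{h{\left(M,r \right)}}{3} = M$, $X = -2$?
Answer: $- \frac{291}{13} + 291 \sqrt{10} \approx 897.84$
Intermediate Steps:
$h{\left(M,r \right)} = 3 M$
$f{\left(s \right)} = \frac{4 + s}{36 + s}$ ($f{\left(s \right)} = \frac{s + 4}{s + \left(3 \left(-2\right)\right)^{2}} = \frac{4 + s}{s + \left(-6\right)^{2}} = \frac{4 + s}{s + 36} = \frac{4 + s}{36 + s}$)
$\left(f{\left(-10 \right)} + \sqrt{24 + 66}\right) 97 = \left(\frac{4 - 10}{36 - 10} + \sqrt{24 + 66}\right) 97 = \left(\frac{1}{26} \left(-6\right) + \sqrt{90}\right) 97 = \left(\frac{1}{26} \left(-6\right) + 3 \sqrt{10}\right) 97 = \left(- \frac{3}{13} + 3 \sqrt{10}\right) 97 = - \frac{291}{13} + 291 \sqrt{10}$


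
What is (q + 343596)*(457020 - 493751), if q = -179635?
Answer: -6022451491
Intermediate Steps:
(q + 343596)*(457020 - 493751) = (-179635 + 343596)*(457020 - 493751) = 163961*(-36731) = -6022451491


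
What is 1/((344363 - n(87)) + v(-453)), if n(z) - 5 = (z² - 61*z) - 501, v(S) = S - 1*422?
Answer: 1/341722 ≈ 2.9264e-6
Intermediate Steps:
v(S) = -422 + S (v(S) = S - 422 = -422 + S)
n(z) = -496 + z² - 61*z (n(z) = 5 + ((z² - 61*z) - 501) = 5 + (-501 + z² - 61*z) = -496 + z² - 61*z)
1/((344363 - n(87)) + v(-453)) = 1/((344363 - (-496 + 87² - 61*87)) + (-422 - 453)) = 1/((344363 - (-496 + 7569 - 5307)) - 875) = 1/((344363 - 1*1766) - 875) = 1/((344363 - 1766) - 875) = 1/(342597 - 875) = 1/341722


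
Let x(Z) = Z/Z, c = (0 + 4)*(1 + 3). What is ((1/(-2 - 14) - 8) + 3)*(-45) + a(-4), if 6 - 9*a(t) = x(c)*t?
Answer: 32965/144 ≈ 228.92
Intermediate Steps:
c = 16 (c = 4*4 = 16)
x(Z) = 1
a(t) = ⅔ - t/9
((1/(-2 - 14) - 8) + 3)*(-45) + a(-4) = ((1/(-2 - 14) - 8) + 3)*(-45) + (⅔ - ⅑*(-4)) = ((1/(-16) - 8) + 3)*(-45) + (⅔ + 4/9) = ((-1/16 - 8) + 3)*(-45) + 10/9 = (-129/16 + 3)*(-45) + 10/9 = -81/16*(-45) + 10/9 = 3645/16 + 10/9 = 32965/144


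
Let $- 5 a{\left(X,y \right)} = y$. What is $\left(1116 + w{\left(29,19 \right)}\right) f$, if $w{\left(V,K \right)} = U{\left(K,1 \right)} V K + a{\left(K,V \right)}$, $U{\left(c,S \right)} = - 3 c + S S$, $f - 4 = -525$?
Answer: $\frac{77487809}{5} \approx 1.5498 \cdot 10^{7}$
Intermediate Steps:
$a{\left(X,y \right)} = - \frac{y}{5}$
$f = -521$ ($f = 4 - 525 = -521$)
$U{\left(c,S \right)} = S^{2} - 3 c$ ($U{\left(c,S \right)} = - 3 c + S^{2} = S^{2} - 3 c$)
$w{\left(V,K \right)} = - \frac{V}{5} + K V \left(1 - 3 K\right)$ ($w{\left(V,K \right)} = \left(1^{2} - 3 K\right) V K - \frac{V}{5} = \left(1 - 3 K\right) V K - \frac{V}{5} = V \left(1 - 3 K\right) K - \frac{V}{5} = K V \left(1 - 3 K\right) - \frac{V}{5} = - \frac{V}{5} + K V \left(1 - 3 K\right)$)
$\left(1116 + w{\left(29,19 \right)}\right) f = \left(1116 + \frac{1}{5} \cdot 29 \left(-1 - 15 \cdot 19^{2} + 5 \cdot 19\right)\right) \left(-521\right) = \left(1116 + \frac{1}{5} \cdot 29 \left(-1 - 5415 + 95\right)\right) \left(-521\right) = \left(1116 + \frac{1}{5} \cdot 29 \left(-5321\right)\right) \left(-521\right) = \left(1116 - \frac{154309}{5}\right) \left(-521\right) = \left(- \frac{148729}{5}\right) \left(-521\right) = \frac{77487809}{5}$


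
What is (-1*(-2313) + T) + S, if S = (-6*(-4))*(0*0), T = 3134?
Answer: 5447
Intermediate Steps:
S = 0 (S = 24*0 = 0)
(-1*(-2313) + T) + S = (-1*(-2313) + 3134) + 0 = (2313 + 3134) + 0 = 5447 + 0 = 5447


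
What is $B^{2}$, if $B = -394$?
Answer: $155236$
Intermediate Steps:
$B^{2} = \left(-394\right)^{2} = 155236$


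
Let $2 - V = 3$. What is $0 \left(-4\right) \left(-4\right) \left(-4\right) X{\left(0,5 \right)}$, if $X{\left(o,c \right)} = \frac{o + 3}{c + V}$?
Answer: $0$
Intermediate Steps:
$V = -1$ ($V = 2 - 3 = -1$)
$X{\left(o,c \right)} = \frac{3 + o}{-1 + c}$ ($X{\left(o,c \right)} = \frac{o + 3}{c - 1} = \frac{3 + o}{-1 + c}$)
$0 \left(-4\right) \left(-4\right) \left(-4\right) X{\left(0,5 \right)} = 0 \left(-4\right) \left(-4\right) \left(-4\right) \frac{3 + 0}{-1 + 5} = 0 \left(-4\right) \left(-4\right) \frac{1}{4} \cdot 3 = 0 \left(-4\right) \frac{1}{4} \cdot 3 = 0 \cdot \frac{3}{4} = 0$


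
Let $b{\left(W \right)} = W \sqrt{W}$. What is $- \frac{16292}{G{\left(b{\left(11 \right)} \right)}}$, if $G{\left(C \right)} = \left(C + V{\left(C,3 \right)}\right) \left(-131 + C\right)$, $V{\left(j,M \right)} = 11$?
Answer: $- \frac{8146}{87065} + \frac{97752 \sqrt{11}}{87065} \approx 3.6302$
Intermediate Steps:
$b{\left(W \right)} = W^{\frac{3}{2}}$
$G{\left(C \right)} = \left(-131 + C\right) \left(11 + C\right)$ ($G{\left(C \right)} = \left(C + 11\right) \left(-131 + C\right) = \left(11 + C\right) \left(-131 + C\right) = \left(-131 + C\right) \left(11 + C\right)$)
$- \frac{16292}{G{\left(b{\left(11 \right)} \right)}} = - \frac{16292}{-1441 + \left(11^{\frac{3}{2}}\right)^{2} - 120 \cdot 11^{\frac{3}{2}}} = - \frac{16292}{-1441 + \left(11 \sqrt{11}\right)^{2} - 120 \cdot 11 \sqrt{11}} = - \frac{16292}{-1441 + 1331 - 1320 \sqrt{11}} = - \frac{16292}{-110 - 1320 \sqrt{11}}$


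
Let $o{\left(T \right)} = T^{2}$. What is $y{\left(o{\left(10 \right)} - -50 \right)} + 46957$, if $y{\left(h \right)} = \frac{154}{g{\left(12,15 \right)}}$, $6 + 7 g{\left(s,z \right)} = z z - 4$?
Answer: $\frac{10096833}{215} \approx 46962.0$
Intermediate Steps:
$g{\left(s,z \right)} = - \frac{10}{7} + \frac{z^{2}}{7}$ ($g{\left(s,z \right)} = - \frac{6}{7} + \frac{z z - 4}{7} = - \frac{6}{7} + \frac{z^{2} - 4}{7} = - \frac{6}{7} + \frac{-4 + z^{2}}{7} = - \frac{6}{7} + \left(- \frac{4}{7} + \frac{z^{2}}{7}\right) = - \frac{10}{7} + \frac{z^{2}}{7}$)
$y{\left(h \right)} = \frac{1078}{215}$ ($y{\left(h \right)} = \frac{154}{- \frac{10}{7} + \frac{15^{2}}{7}} = \frac{154}{- \frac{10}{7} + \frac{1}{7} \cdot 225} = \frac{154}{- \frac{10}{7} + \frac{225}{7}} = \frac{154}{\frac{215}{7}} = 154 \cdot \frac{7}{215} = \frac{1078}{215}$)
$y{\left(o{\left(10 \right)} - -50 \right)} + 46957 = \frac{1078}{215} + 46957 = \frac{10096833}{215}$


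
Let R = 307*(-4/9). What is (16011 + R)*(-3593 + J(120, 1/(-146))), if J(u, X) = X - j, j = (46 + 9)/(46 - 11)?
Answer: -174953111663/3066 ≈ -5.7062e+7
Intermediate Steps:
R = -1228/9 (R = 307*(-4*1/9) = 307*(-4/9) = -1228/9 ≈ -136.44)
j = 11/7 (j = 55/35 = 55*(1/35) = 11/7 ≈ 1.5714)
J(u, X) = -11/7 + X (J(u, X) = X - 1*11/7 = X - 11/7 = -11/7 + X)
(16011 + R)*(-3593 + J(120, 1/(-146))) = (16011 - 1228/9)*(-3593 + (-11/7 + 1/(-146))) = 142871*(-3593 + (-11/7 - 1/146))/9 = 142871*(-3593 - 1613/1022)/9 = (142871/9)*(-3673659/1022) = -174953111663/3066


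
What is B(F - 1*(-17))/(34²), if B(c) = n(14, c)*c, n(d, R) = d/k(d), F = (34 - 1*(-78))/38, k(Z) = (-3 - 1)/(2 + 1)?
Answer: -7959/43928 ≈ -0.18118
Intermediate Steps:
k(Z) = -4/3
F = 56/19 (F = (34 + 78)*(1/38) = 112*(1/38) = 56/19 ≈ 2.9474)
n(d, R) = -3*d/4 (n(d, R) = d/(-4/3) = d*(-¾) = -3*d/4)
B(c) = -21*c/2 (B(c) = (-¾*14)*c = -21*c/2)
B(F - 1*(-17))/(34²) = (-21*(56/19 - 1*(-17))/2)/(34²) = -21*(56/19 + 17)/2/1156 = -21/2*379/19*(1/1156) = -7959/38*1/1156 = -7959/43928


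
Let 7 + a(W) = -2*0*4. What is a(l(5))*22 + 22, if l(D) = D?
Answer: -132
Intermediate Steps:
a(W) = -7 (a(W) = -7 - 2*0*4 = -7 + 0*4 = -7 + 0 = -7)
a(l(5))*22 + 22 = -7*22 + 22 = -154 + 22 = -132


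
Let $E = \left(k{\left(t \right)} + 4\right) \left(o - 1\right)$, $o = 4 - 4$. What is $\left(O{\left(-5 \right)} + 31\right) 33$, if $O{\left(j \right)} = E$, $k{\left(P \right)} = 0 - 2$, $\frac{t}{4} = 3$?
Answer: $957$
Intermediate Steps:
$t = 12$ ($t = 4 \cdot 3 = 12$)
$o = 0$
$k{\left(P \right)} = -2$ ($k{\left(P \right)} = 0 - 2 = -2$)
$E = -2$ ($E = \left(-2 + 4\right) \left(0 - 1\right) = 2 \left(-1\right) = -2$)
$O{\left(j \right)} = -2$
$\left(O{\left(-5 \right)} + 31\right) 33 = \left(-2 + 31\right) 33 = 29 \cdot 33 = 957$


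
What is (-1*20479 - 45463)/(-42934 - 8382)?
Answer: 32971/25658 ≈ 1.2850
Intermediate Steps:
(-1*20479 - 45463)/(-42934 - 8382) = (-20479 - 45463)/(-51316) = -65942*(-1/51316) = 32971/25658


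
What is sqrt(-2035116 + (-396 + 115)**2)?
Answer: I*sqrt(1956155) ≈ 1398.6*I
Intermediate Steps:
sqrt(-2035116 + (-396 + 115)**2) = sqrt(-2035116 + (-281)**2) = sqrt(-2035116 + 78961) = sqrt(-1956155) = I*sqrt(1956155)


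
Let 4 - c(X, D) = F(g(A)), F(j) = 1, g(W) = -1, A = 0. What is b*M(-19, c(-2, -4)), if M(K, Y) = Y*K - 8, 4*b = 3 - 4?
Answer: 65/4 ≈ 16.250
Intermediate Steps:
c(X, D) = 3 (c(X, D) = 4 - 1*1 = 4 - 1 = 3)
b = -¼ (b = (3 - 4)/4 = (¼)*(-1) = -¼ ≈ -0.25000)
M(K, Y) = -8 + K*Y (M(K, Y) = K*Y - 8 = -8 + K*Y)
b*M(-19, c(-2, -4)) = -(-8 - 19*3)/4 = -(-8 - 57)/4 = -¼*(-65) = 65/4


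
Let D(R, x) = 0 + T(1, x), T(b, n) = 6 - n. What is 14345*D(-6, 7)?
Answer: -14345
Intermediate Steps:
D(R, x) = 6 - x (D(R, x) = 0 + (6 - x) = 6 - x)
14345*D(-6, 7) = 14345*(6 - 1*7) = 14345*(6 - 7) = 14345*(-1) = -14345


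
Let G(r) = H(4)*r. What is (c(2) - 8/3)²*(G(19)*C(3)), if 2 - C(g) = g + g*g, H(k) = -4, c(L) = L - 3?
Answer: 91960/9 ≈ 10218.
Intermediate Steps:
c(L) = -3 + L
C(g) = 2 - g - g² (C(g) = 2 - (g + g*g) = 2 - (g + g²) = 2 + (-g - g²) = 2 - g - g²)
G(r) = -4*r
(c(2) - 8/3)²*(G(19)*C(3)) = ((-3 + 2) - 8/3)²*((-4*19)*(2 - 1*3 - 1*3²)) = (-1 - 8*⅓)²*(-76*(2 - 3 - 1*9)) = (-1 - 8/3)²*(-76*(2 - 3 - 9)) = (-11/3)²*(-76*(-10)) = (121/9)*760 = 91960/9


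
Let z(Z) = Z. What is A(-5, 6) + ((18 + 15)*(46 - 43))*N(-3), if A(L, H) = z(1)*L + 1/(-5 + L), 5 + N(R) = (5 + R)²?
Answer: -1041/10 ≈ -104.10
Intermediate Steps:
N(R) = -5 + (5 + R)²
A(L, H) = L + 1/(-5 + L) (A(L, H) = 1*L + 1/(-5 + L) = L + 1/(-5 + L))
A(-5, 6) + ((18 + 15)*(46 - 43))*N(-3) = (1 + (-5)² - 5*(-5))/(-5 - 5) + ((18 + 15)*(46 - 43))*(-5 + (5 - 3)²) = (1 + 25 + 25)/(-10) + (33*3)*(-5 + 2²) = -⅒*51 + 99*(-5 + 4) = -51/10 + 99*(-1) = -51/10 - 99 = -1041/10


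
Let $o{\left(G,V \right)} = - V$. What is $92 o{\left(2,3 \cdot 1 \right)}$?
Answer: $-276$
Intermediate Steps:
$92 o{\left(2,3 \cdot 1 \right)} = 92 \left(- 3 \cdot 1\right) = 92 \left(\left(-1\right) 3\right) = 92 \left(-3\right) = -276$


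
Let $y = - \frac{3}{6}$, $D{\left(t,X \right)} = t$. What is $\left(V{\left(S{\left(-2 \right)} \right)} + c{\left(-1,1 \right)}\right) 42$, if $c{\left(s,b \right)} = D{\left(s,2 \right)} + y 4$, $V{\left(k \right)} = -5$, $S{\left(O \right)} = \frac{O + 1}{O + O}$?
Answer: $-336$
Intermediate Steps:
$S{\left(O \right)} = \frac{1 + O}{2 O}$
$y = - \frac{1}{2}$ ($y = \left(-3\right) \frac{1}{6} = - \frac{1}{2} \approx -0.5$)
$c{\left(s,b \right)} = -2 + s$ ($c{\left(s,b \right)} = s - 2 = -2 + s$)
$\left(V{\left(S{\left(-2 \right)} \right)} + c{\left(-1,1 \right)}\right) 42 = \left(-5 - 3\right) 42 = \left(-8\right) 42 = -336$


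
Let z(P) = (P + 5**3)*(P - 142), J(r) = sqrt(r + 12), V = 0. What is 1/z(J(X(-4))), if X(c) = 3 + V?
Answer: -3547/62905178 + 17*sqrt(15)/314525890 ≈ -5.6177e-5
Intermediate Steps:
X(c) = 3 (X(c) = 3 + 0 = 3)
J(r) = sqrt(12 + r)
z(P) = (-142 + P)*(125 + P) (z(P) = (P + 125)*(-142 + P) = (125 + P)*(-142 + P) = (-142 + P)*(125 + P))
1/z(J(X(-4))) = 1/(-17750 + (sqrt(12 + 3))**2 - 17*sqrt(12 + 3)) = 1/(-17750 + (sqrt(15))**2 - 17*sqrt(15)) = 1/(-17750 + 15 - 17*sqrt(15)) = 1/(-17735 - 17*sqrt(15))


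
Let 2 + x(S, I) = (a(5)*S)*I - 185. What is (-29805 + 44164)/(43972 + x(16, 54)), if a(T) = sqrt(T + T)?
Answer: 13971307/42436917 - 459488*sqrt(10)/70728195 ≈ 0.30868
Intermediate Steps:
a(T) = sqrt(2)*sqrt(T) (a(T) = sqrt(2*T) = sqrt(2)*sqrt(T))
x(S, I) = -187 + I*S*sqrt(10) (x(S, I) = -2 + (((sqrt(2)*sqrt(5))*S)*I - 185) = -2 + ((sqrt(10)*S)*I - 185) = -2 + ((S*sqrt(10))*I - 185) = -2 + (I*S*sqrt(10) - 185) = -2 + (-185 + I*S*sqrt(10)) = -187 + I*S*sqrt(10))
(-29805 + 44164)/(43972 + x(16, 54)) = (-29805 + 44164)/(43972 + (-187 + 54*16*sqrt(10))) = 14359/(43972 + (-187 + 864*sqrt(10))) = 14359/(43785 + 864*sqrt(10))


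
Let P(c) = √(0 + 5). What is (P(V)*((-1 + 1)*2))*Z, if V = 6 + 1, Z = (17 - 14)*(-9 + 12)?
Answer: 0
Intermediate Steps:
Z = 9 (Z = 3*3 = 9)
V = 7
P(c) = √5
(P(V)*((-1 + 1)*2))*Z = (√5*((-1 + 1)*2))*9 = (√5*(0*2))*9 = (√5*0)*9 = 0*9 = 0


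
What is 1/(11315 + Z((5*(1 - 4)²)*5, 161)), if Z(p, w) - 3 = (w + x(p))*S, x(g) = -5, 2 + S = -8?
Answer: 1/9758 ≈ 0.00010248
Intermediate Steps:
S = -10 (S = -2 - 8 = -10)
Z(p, w) = 53 - 10*w (Z(p, w) = 3 + (w - 5)*(-10) = 3 + (-5 + w)*(-10) = 3 + (50 - 10*w) = 53 - 10*w)
1/(11315 + Z((5*(1 - 4)²)*5, 161)) = 1/(11315 + (53 - 10*161)) = 1/(11315 + (53 - 1610)) = 1/(11315 - 1557) = 1/9758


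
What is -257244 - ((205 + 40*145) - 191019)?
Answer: -72230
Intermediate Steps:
-257244 - ((205 + 40*145) - 191019) = -257244 - ((205 + 5800) - 191019) = -257244 - (6005 - 191019) = -257244 - 1*(-185014) = -257244 + 185014 = -72230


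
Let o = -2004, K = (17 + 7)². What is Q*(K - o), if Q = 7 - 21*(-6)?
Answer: 343140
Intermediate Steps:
K = 576 (K = 24² = 576)
Q = 133 (Q = 7 + 126 = 133)
Q*(K - o) = 133*(576 - 1*(-2004)) = 133*(576 + 2004) = 133*2580 = 343140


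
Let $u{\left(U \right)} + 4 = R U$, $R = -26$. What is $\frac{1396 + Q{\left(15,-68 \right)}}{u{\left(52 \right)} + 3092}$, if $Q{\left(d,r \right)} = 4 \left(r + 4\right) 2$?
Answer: $\frac{221}{434} \approx 0.50922$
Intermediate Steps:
$u{\left(U \right)} = -4 - 26 U$
$Q{\left(d,r \right)} = 32 + 8 r$ ($Q{\left(d,r \right)} = 4 \left(4 + r\right) 2 = \left(16 + 4 r\right) 2 = 32 + 8 r$)
$\frac{1396 + Q{\left(15,-68 \right)}}{u{\left(52 \right)} + 3092} = \frac{1396 + \left(32 + 8 \left(-68\right)\right)}{\left(-4 - 1352\right) + 3092} = \frac{1396 + \left(32 - 544\right)}{\left(-4 - 1352\right) + 3092} = \frac{1396 - 512}{-1356 + 3092} = \frac{884}{1736} = 884 \cdot \frac{1}{1736} = \frac{221}{434}$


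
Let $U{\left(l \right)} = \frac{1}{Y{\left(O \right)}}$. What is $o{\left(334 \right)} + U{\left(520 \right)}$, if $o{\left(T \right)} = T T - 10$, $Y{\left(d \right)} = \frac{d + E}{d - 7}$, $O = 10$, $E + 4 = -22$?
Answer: $\frac{1784733}{16} \approx 1.1155 \cdot 10^{5}$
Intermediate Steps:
$E = -26$ ($E = -4 - 22 = -26$)
$Y{\left(d \right)} = \frac{-26 + d}{-7 + d}$ ($Y{\left(d \right)} = \frac{d - 26}{d - 7} = \frac{-26 + d}{-7 + d}$)
$U{\left(l \right)} = - \frac{3}{16}$ ($U{\left(l \right)} = \frac{1}{\frac{1}{-7 + 10} \left(-26 + 10\right)} = \frac{1}{\frac{1}{3} \left(-16\right)} = \frac{1}{- \frac{16}{3}} = - \frac{3}{16}$)
$o{\left(T \right)} = -10 + T^{2}$ ($o{\left(T \right)} = T^{2} - 10 = -10 + T^{2}$)
$o{\left(334 \right)} + U{\left(520 \right)} = \left(-10 + 334^{2}\right) - \frac{3}{16} = \left(-10 + 111556\right) - \frac{3}{16} = 111546 - \frac{3}{16} = \frac{1784733}{16}$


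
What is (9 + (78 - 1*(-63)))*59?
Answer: 8850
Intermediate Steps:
(9 + (78 - 1*(-63)))*59 = (9 + (78 + 63))*59 = (9 + 141)*59 = 150*59 = 8850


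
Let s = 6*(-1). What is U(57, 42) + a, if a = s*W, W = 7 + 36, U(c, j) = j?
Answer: -216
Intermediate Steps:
s = -6
W = 43
a = -258 (a = -6*43 = -258)
U(57, 42) + a = 42 - 258 = -216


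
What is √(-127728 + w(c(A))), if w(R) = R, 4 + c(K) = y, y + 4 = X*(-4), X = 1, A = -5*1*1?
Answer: 2*I*√31935 ≈ 357.41*I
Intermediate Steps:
A = -5 (A = -5*1 = -5)
y = -8 (y = -4 + 1*(-4) = -4 - 4 = -8)
c(K) = -12 (c(K) = -4 - 8 = -12)
√(-127728 + w(c(A))) = √(-127728 - 12) = √(-127740) = 2*I*√31935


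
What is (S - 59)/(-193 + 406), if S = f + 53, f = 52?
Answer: 46/213 ≈ 0.21596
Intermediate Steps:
S = 105 (S = 52 + 53 = 105)
(S - 59)/(-193 + 406) = (105 - 59)/(-193 + 406) = 46/213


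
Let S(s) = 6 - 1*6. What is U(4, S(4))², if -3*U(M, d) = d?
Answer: 0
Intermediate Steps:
S(s) = 0 (S(s) = 6 - 6 = 0)
U(M, d) = -d/3
U(4, S(4))² = (-⅓*0)² = 0² = 0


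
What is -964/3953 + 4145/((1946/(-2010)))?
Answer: -16468048897/3846269 ≈ -4281.6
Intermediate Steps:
-964/3953 + 4145/((1946/(-2010))) = -964*1/3953 + 4145/((1946*(-1/2010))) = -964/3953 + 4145/(-973/1005) = -964/3953 + 4145*(-1005/973) = -964/3953 - 4165725/973 = -16468048897/3846269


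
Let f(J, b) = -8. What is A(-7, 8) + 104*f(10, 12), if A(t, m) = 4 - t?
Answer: -821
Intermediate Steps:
A(-7, 8) + 104*f(10, 12) = (4 - 1*(-7)) + 104*(-8) = (4 + 7) - 832 = 11 - 832 = -821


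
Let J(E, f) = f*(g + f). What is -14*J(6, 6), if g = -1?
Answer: -420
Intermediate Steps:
J(E, f) = f*(-1 + f)
-14*J(6, 6) = -84*(-1 + 6) = -84*5 = -14*30 = -420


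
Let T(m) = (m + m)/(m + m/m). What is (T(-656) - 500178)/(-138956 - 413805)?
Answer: 327615278/362058455 ≈ 0.90487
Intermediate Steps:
T(m) = 2*m/(1 + m) (T(m) = (2*m)/(m + 1) = (2*m)/(1 + m) = 2*m/(1 + m))
(T(-656) - 500178)/(-138956 - 413805) = (2*(-656)/(1 - 656) - 500178)/(-138956 - 413805) = (2*(-656)/(-655) - 500178)/(-552761) = (2*(-656)*(-1/655) - 500178)*(-1/552761) = (1312/655 - 500178)*(-1/552761) = -327615278/655*(-1/552761) = 327615278/362058455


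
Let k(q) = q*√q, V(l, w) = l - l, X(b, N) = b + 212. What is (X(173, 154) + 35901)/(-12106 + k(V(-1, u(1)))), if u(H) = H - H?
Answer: -18143/6053 ≈ -2.9974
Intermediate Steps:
X(b, N) = 212 + b
u(H) = 0
V(l, w) = 0
k(q) = q^(3/2)
(X(173, 154) + 35901)/(-12106 + k(V(-1, u(1)))) = ((212 + 173) + 35901)/(-12106 + 0^(3/2)) = (385 + 35901)/(-12106 + 0) = 36286/(-12106) = 36286*(-1/12106) = -18143/6053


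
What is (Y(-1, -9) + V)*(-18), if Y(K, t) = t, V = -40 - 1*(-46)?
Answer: 54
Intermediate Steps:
V = 6 (V = -40 + 46 = 6)
(Y(-1, -9) + V)*(-18) = (-9 + 6)*(-18) = -3*(-18) = 54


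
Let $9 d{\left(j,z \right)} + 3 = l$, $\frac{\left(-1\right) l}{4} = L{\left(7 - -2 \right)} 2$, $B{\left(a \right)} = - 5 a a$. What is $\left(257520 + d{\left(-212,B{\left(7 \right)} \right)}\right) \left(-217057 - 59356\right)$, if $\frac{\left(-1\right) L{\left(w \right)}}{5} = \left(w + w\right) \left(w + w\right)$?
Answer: $- \frac{214739455027}{3} \approx -7.158 \cdot 10^{10}$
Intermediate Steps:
$B{\left(a \right)} = - 5 a^{2}$
$L{\left(w \right)} = - 20 w^{2}$ ($L{\left(w \right)} = - 5 \left(w + w\right) \left(w + w\right) = - 5 \cdot 2 w 2 w = - 5 \cdot 4 w^{2} = - 20 w^{2}$)
$l = 12960$ ($l = - 4 - 20 \left(7 - -2\right)^{2} \cdot 2 = - 4 - 20 \left(7 + 2\right)^{2} \cdot 2 = - 4 - 20 \cdot 9^{2} \cdot 2 = - 4 \left(-20\right) 81 \cdot 2 = - 4 \left(\left(-1620\right) 2\right) = \left(-4\right) \left(-3240\right) = 12960$)
$d{\left(j,z \right)} = \frac{4319}{3}$ ($d{\left(j,z \right)} = - \frac{1}{3} + \frac{1}{9} \cdot 12960 = - \frac{1}{3} + 1440 = \frac{4319}{3}$)
$\left(257520 + d{\left(-212,B{\left(7 \right)} \right)}\right) \left(-217057 - 59356\right) = \left(257520 + \frac{4319}{3}\right) \left(-217057 - 59356\right) = \frac{776879}{3} \left(-276413\right) = - \frac{214739455027}{3}$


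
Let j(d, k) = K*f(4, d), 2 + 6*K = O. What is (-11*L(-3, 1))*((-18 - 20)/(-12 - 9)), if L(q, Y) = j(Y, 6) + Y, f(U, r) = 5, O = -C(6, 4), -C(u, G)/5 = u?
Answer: -30514/63 ≈ -484.35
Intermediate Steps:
C(u, G) = -5*u
O = 30 (O = -(-5)*6 = -1*(-30) = 30)
K = 14/3 (K = -⅓ + (⅙)*30 = -⅓ + 5 = 14/3 ≈ 4.6667)
j(d, k) = 70/3 (j(d, k) = (14/3)*5 = 70/3)
L(q, Y) = 70/3 + Y
(-11*L(-3, 1))*((-18 - 20)/(-12 - 9)) = (-11*(70/3 + 1))*((-18 - 20)/(-12 - 9)) = (-11*73/3)*(-38/(-21)) = -(-30514)*(-1)/(3*21) = -803/3*38/21 = -30514/63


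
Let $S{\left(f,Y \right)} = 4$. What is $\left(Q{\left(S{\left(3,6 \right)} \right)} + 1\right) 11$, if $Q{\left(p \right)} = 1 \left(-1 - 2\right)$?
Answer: $-22$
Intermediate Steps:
$Q{\left(p \right)} = -3$ ($Q{\left(p \right)} = 1 \left(-3\right) = -3$)
$\left(Q{\left(S{\left(3,6 \right)} \right)} + 1\right) 11 = \left(-3 + 1\right) 11 = \left(-2\right) 11 = -22$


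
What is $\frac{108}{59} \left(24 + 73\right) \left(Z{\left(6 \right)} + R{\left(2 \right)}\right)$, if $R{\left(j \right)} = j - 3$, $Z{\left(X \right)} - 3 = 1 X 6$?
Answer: $\frac{398088}{59} \approx 6747.3$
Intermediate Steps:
$Z{\left(X \right)} = 3 + 6 X$ ($Z{\left(X \right)} = 3 + 1 X 6 = 3 + X 6 = 3 + 6 X$)
$R{\left(j \right)} = -3 + j$
$\frac{108}{59} \left(24 + 73\right) \left(Z{\left(6 \right)} + R{\left(2 \right)}\right) = \frac{108}{59} \left(24 + 73\right) \left(\left(3 + 6 \cdot 6\right) + \left(-3 + 2\right)\right) = 108 \cdot \frac{1}{59} \cdot 97 \left(\left(3 + 36\right) - 1\right) = \frac{108 \cdot 97 \left(39 - 1\right)}{59} = \frac{108 \cdot 97 \cdot 38}{59} = \frac{108}{59} \cdot 3686 = \frac{398088}{59}$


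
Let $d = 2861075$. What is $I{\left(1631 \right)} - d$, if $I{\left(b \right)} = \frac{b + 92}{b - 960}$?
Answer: $- \frac{1919779602}{671} \approx -2.8611 \cdot 10^{6}$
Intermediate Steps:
$I{\left(b \right)} = \frac{92 + b}{-960 + b}$
$I{\left(1631 \right)} - d = \frac{92 + 1631}{-960 + 1631} - 2861075 = \frac{1}{671} \cdot 1723 - 2861075 = \frac{1723}{671} - 2861075 = - \frac{1919779602}{671}$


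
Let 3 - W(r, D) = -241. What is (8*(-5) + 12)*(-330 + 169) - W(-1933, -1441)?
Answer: 4264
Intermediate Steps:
W(r, D) = 244 (W(r, D) = 3 - 1*(-241) = 3 + 241 = 244)
(8*(-5) + 12)*(-330 + 169) - W(-1933, -1441) = (8*(-5) + 12)*(-330 + 169) - 1*244 = (-40 + 12)*(-161) - 244 = -28*(-161) - 244 = 4508 - 244 = 4264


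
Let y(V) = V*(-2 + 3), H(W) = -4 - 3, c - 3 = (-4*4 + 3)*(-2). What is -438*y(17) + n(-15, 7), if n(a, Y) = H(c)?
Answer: -7453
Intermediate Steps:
c = 29 (c = 3 + (-4*4 + 3)*(-2) = 3 + (-16 + 3)*(-2) = 3 - 13*(-2) = 3 + 26 = 29)
H(W) = -7
n(a, Y) = -7
y(V) = V (y(V) = V*1 = V)
-438*y(17) + n(-15, 7) = -438*17 - 7 = -7446 - 7 = -7453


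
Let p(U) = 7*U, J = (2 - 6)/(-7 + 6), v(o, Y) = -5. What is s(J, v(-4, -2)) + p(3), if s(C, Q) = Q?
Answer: 16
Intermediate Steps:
J = 4 (J = -4/(-1) = -4*(-1) = 4)
s(J, v(-4, -2)) + p(3) = -5 + 7*3 = -5 + 21 = 16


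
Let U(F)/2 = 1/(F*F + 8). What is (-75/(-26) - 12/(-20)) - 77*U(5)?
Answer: -461/390 ≈ -1.1821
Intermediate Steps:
U(F) = 2/(8 + F²) (U(F) = 2/(F*F + 8) = 2/(F² + 8) = 2/(8 + F²))
(-75/(-26) - 12/(-20)) - 77*U(5) = (-75/(-26) - 12/(-20)) - 154/(8 + 5²) = (-75*(-1/26) - 12*(-1/20)) - 154/(8 + 25) = (75/26 + ⅗) - 154/33 = 453/130 - 154/33 = 453/130 - 77*2/33 = 453/130 - 14/3 = -461/390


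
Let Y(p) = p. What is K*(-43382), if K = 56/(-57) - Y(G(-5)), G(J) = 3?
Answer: 9847714/57 ≈ 1.7277e+5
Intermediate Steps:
K = -227/57 (K = 56/(-57) - 1*3 = 56*(-1/57) - 3 = -56/57 - 3 = -227/57 ≈ -3.9825)
K*(-43382) = -227/57*(-43382) = 9847714/57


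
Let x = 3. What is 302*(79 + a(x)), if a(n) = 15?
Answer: 28388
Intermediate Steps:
302*(79 + a(x)) = 302*(79 + 15) = 302*94 = 28388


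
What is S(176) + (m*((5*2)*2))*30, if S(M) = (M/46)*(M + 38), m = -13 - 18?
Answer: -408968/23 ≈ -17781.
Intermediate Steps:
m = -31
S(M) = M*(38 + M)/46 (S(M) = (M*(1/46))*(38 + M) = (M/46)*(38 + M) = M*(38 + M)/46)
S(176) + (m*((5*2)*2))*30 = (1/46)*176*(38 + 176) - 31*5*2*2*30 = (1/46)*176*214 - 310*2*30 = 18832/23 - 31*20*30 = 18832/23 - 620*30 = 18832/23 - 18600 = -408968/23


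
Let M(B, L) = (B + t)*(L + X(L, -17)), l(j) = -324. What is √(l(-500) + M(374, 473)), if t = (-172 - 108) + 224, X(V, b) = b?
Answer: 6*√4019 ≈ 380.37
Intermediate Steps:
t = -56 (t = -280 + 224 = -56)
M(B, L) = (-56 + B)*(-17 + L) (M(B, L) = (B - 56)*(L - 17) = (-56 + B)*(-17 + L))
√(l(-500) + M(374, 473)) = √(-324 + (952 - 56*473 - 17*374 + 374*473)) = √(-324 + (952 - 26488 - 6358 + 176902)) = √(-324 + 145008) = √144684 = 6*√4019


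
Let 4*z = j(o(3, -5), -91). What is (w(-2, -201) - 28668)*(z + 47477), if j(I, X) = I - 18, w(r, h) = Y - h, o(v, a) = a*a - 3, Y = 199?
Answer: -1342108104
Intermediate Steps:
o(v, a) = -3 + a² (o(v, a) = a² - 3 = -3 + a²)
w(r, h) = 199 - h
j(I, X) = -18 + I
z = 1 (z = (-18 + (-3 + (-5)²))/4 = (-18 + (-3 + 25))/4 = (-18 + 22)/4 = (¼)*4 = 1)
(w(-2, -201) - 28668)*(z + 47477) = ((199 - 1*(-201)) - 28668)*(1 + 47477) = ((199 + 201) - 28668)*47478 = (400 - 28668)*47478 = -28268*47478 = -1342108104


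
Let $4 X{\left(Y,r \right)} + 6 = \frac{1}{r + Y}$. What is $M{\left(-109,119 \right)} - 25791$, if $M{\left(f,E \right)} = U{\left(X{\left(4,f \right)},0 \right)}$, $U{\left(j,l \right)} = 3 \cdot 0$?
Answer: $-25791$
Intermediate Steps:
$X{\left(Y,r \right)} = - \frac{3}{2} + \frac{1}{4 \left(Y + r\right)}$ ($X{\left(Y,r \right)} = - \frac{3}{2} + \frac{1}{4 \left(r + Y\right)} = - \frac{3}{2} + \frac{1}{4 \left(Y + r\right)}$)
$U{\left(j,l \right)} = 0$
$M{\left(f,E \right)} = 0$
$M{\left(-109,119 \right)} - 25791 = 0 - 25791 = -25791$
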